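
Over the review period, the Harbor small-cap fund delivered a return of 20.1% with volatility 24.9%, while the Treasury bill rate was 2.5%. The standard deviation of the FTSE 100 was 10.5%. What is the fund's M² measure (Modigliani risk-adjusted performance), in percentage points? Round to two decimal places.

Sharpe = (Rp − Rf) / σp = (20.1% − 2.5%) / 24.9% = 0.7068
M² = Rf + Sharpe × σm = 2.5% + 0.7068 × 10.5% = 9.9214%

9.92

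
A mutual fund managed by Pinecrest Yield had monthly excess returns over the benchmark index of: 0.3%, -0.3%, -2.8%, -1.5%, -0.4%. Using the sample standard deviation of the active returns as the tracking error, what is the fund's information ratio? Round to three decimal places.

Mean return r̄ = -4.70 / 5 = -0.9400%
Σ(r − r̄)² = (0.3 − (-0.9400))² + (-0.3 − (-0.9400))² + … = 6.0120
sample σ = √(6.0120 / 4) = √1.5030 = 1.2260%
IR = r̄ / tracking error = -0.9400 / 1.2260 = -0.7667

-0.767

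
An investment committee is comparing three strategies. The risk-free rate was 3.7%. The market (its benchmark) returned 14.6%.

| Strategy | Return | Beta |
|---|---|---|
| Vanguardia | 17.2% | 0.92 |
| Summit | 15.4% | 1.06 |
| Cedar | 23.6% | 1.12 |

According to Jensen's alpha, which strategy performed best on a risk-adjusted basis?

Cedar

Vanguardia: α = 17.2% − [3.7% + 0.92 × (14.6% − 3.7%)] = 3.472
Summit: α = 15.4% − [3.7% + 1.06 × (14.6% − 3.7%)] = 0.146
Cedar: α = 23.6% − [3.7% + 1.12 × (14.6% − 3.7%)] = 7.692
Highest: Cedar (7.692).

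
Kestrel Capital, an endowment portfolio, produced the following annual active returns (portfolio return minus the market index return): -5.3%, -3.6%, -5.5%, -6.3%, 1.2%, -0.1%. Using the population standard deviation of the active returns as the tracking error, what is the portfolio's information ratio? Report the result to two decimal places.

-1.15

μ = (-5.3 − 3.6 − 5.5 − 6.3 + 1.2 − 0.1) / 6 = -3.2667%
Σ(r − μ)² = 48.4133; population σ = √(48.4133/6) = 2.8406%
IR = μ / tracking error = -3.2667 / 2.8406 = -1.1500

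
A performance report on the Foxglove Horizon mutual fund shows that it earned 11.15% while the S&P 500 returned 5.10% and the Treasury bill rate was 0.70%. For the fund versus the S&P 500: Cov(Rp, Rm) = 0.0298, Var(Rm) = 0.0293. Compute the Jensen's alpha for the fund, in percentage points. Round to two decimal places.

5.97

β = Cov / Var = 0.0298 / 0.0293 = 1.0171
E[R] = Rf + β(Rm − Rf) = 0.70% + 1.0171 × (5.10% − 0.70%) = 5.1752%
α = Rp − E[R] = 11.15% − 5.1752% = 5.9748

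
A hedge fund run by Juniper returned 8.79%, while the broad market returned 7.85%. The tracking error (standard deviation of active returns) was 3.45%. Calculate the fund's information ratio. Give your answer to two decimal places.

IR = (Rp − Rb) / TE = (8.79% − 7.85%) / 3.45% = 0.94% / 3.45% = 0.2725

0.27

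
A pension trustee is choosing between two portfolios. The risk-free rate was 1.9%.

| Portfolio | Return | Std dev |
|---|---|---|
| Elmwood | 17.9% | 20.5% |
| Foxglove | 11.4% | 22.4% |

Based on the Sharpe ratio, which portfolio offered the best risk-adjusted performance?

Elmwood: Sharpe ratio = (17.9% − 1.9%) / 20.5% = 0.780
Foxglove: Sharpe ratio = (11.4% − 1.9%) / 22.4% = 0.424
Highest: Elmwood (0.780).

Elmwood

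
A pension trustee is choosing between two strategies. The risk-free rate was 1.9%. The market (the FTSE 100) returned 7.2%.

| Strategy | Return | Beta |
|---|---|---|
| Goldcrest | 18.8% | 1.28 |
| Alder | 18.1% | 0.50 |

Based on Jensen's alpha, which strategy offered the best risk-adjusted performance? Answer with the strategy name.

Goldcrest: α = 18.8% − [1.9% + 1.28 × (7.2% − 1.9%)] = 10.116
Alder: α = 18.1% − [1.9% + 0.50 × (7.2% − 1.9%)] = 13.550
Highest: Alder (13.550).

Alder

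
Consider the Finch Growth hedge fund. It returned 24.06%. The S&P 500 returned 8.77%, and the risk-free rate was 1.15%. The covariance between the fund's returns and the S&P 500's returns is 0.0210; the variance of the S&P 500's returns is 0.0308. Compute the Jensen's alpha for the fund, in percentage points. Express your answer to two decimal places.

17.71

β = Cov / Var = 0.0210 / 0.0308 = 0.6818
E[R] = Rf + β(Rm − Rf) = 1.15% + 0.6818 × (8.77% − 1.15%) = 6.3453%
α = Rp − E[R] = 24.06% − 6.3453% = 17.7147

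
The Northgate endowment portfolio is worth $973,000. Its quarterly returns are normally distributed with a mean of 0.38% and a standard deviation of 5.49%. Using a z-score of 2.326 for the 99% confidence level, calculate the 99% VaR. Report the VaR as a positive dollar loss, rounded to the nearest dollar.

Return at the 99% tail: μ − z·σ = 0.38% − 2.326 × 5.49% = 0.38 − 12.76974 = -12.38974%
VaR = −(-12.38974%) × $973,000 = 12.38974% × $973,000 = $120,552

$120,552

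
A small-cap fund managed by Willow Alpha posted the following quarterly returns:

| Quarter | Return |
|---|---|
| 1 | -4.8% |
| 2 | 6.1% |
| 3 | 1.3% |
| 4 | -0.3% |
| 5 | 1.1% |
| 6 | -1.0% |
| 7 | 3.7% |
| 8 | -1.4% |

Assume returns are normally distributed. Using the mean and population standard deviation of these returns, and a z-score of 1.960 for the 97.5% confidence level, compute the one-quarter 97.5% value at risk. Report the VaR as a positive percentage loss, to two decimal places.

r̄ = (-4.8 + 6.1 + 1.3 − 0.3 + 1.1 − 1 + 3.7 − 1.4) / 8 = 0.5875%
Population std dev = √[77.1288 / 8] = 3.1050%
VaR = −(r̄ − z·σ) = −(0.5875 − 1.960 × 3.1050) = −(-5.4983) = 5.4983%

5.50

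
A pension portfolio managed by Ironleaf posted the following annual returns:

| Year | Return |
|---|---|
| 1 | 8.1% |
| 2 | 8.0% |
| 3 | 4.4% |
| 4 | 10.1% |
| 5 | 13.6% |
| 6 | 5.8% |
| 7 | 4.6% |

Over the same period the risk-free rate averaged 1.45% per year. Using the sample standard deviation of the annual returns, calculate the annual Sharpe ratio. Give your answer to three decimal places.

1.931

Mean return r̄ = 54.60 / 7 = 7.8000%
Σ(r − r̄)² = (8.1 − 7.8000)² + (8 − 7.8000)² + (4.4 − 7.8000)² + … = 64.8600
sample σ = √(64.8600 / 6) = √10.8100 = 3.2879%
Sharpe = (r̄ − rf) / σ = (7.8000 − 1.45) / 3.2879 = 6.3500 / 3.2879 = 1.9313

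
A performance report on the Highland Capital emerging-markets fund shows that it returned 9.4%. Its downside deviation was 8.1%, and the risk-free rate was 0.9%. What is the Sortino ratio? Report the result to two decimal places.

Sortino = (Rp − Rf) / σd = (9.4% − 0.9%) / 8.1% = 8.50% / 8.1% = 1.0494

1.05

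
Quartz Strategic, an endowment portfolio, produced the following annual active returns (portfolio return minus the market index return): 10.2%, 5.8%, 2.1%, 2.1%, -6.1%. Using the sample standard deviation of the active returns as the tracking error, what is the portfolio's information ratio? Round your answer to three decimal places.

r̄ = (10.2 + 5.8 + 2.1 + 2.1 − 6.1) / 5 = 2.8200%
Σ(r − r̄)² = 143.9480; sample σ = √(143.9480/4) = 5.9989%
IR = r̄ / tracking error = 2.8200 / 5.9989 = 0.4701

0.470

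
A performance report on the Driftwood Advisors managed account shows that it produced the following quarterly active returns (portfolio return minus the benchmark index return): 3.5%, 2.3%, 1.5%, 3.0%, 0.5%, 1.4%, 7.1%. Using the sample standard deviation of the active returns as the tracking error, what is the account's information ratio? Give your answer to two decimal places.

1.27

Mean return μ = 19.30 / 7 = 2.7571%
Sample std dev = √[28.1971 / 6] = 2.1678%
IR = μ / tracking error = 2.7571 / 2.1678 = 1.2718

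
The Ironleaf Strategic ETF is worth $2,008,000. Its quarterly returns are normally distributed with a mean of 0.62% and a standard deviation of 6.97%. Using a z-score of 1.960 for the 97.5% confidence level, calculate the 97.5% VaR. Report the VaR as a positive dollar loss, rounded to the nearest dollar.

$261,867

Return at the 97.5% tail: μ − z·σ = 0.62% − 1.960 × 6.97% = 0.62 − 13.6612 = -13.0412%
VaR = −(-13.0412%) × $2,008,000 = 13.0412% × $2,008,000 = $261,867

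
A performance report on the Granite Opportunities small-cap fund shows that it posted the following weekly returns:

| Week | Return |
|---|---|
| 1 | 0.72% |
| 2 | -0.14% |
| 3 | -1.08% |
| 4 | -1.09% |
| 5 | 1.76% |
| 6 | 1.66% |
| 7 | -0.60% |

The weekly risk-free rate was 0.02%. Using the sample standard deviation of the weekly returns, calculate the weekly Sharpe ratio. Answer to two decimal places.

0.13

Mean return r̄ = 1.230 / 7 = 0.1757%
Σ(r − r̄)² = 8.8896; sample σ = √(8.8896/6) = 1.2172%
Sharpe = (r̄ − rf) / σ = (0.1757 − 0.02) / 1.2172 = 0.1557 / 1.2172 = 0.1279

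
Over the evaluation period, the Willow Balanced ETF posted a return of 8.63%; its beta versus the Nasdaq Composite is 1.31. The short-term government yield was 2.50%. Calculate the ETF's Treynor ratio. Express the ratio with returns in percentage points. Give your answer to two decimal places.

Treynor = (Rp − Rf) / β = (8.63% − 2.50%) / 1.31 = 6.13 / 1.31 = 4.6794

4.68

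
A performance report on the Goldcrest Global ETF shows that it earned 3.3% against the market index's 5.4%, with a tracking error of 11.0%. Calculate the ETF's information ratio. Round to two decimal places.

-0.19

IR = (Rp − Rb) / TE = (3.3% − 5.4%) / 11.0% = -2.10% / 11.0% = -0.1909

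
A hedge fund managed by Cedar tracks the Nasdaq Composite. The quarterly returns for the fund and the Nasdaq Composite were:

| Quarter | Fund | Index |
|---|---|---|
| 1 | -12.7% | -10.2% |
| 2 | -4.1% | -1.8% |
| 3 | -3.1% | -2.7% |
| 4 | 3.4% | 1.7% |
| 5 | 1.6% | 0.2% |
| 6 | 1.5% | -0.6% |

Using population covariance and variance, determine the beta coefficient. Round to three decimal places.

1.371

r̄p = -2.2333%,  r̄m = -2.2333%
Cov = Σ(rp − r̄p)(rm − r̄m) / 6 = 20.0939
Var(rm) = Σ(rm − r̄m)² / 6 = 14.6556
β = Cov / Var = 20.0939 / 14.6556 = 1.3711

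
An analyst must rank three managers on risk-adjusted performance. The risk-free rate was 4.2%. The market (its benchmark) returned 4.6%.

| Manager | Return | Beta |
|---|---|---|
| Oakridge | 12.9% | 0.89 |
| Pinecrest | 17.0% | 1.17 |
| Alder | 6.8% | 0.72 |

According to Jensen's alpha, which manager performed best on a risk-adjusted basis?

Pinecrest

Oakridge: α = 12.9% − [4.2% + 0.89 × (4.6% − 4.2%)] = 8.344
Pinecrest: α = 17.0% − [4.2% + 1.17 × (4.6% − 4.2%)] = 12.332
Alder: α = 6.8% − [4.2% + 0.72 × (4.6% − 4.2%)] = 2.312
Highest: Pinecrest (12.332).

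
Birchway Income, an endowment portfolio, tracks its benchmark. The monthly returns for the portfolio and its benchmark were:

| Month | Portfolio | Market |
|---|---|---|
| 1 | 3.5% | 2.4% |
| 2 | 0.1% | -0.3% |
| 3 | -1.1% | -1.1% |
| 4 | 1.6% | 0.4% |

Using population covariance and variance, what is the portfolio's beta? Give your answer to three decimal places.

1.305

r̄p = 1.0250%,  r̄m = 0.3500%
Cov = Σ(rp − r̄p)(rm − r̄m) / 4 = 2.1963
Var(rm) = Σ(rm − r̄m)² / 4 = 1.6825
β = Cov / Var = 2.1963 / 1.6825 = 1.3054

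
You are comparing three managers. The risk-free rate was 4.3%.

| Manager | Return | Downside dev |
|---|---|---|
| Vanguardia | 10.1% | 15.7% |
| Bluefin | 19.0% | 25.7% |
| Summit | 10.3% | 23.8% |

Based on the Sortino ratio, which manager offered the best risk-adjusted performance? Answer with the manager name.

Vanguardia: Sortino ratio = (10.1% − 4.3%) / 15.7% = 0.369
Bluefin: Sortino ratio = (19.0% − 4.3%) / 25.7% = 0.572
Summit: Sortino ratio = (10.3% − 4.3%) / 23.8% = 0.252
Highest: Bluefin (0.572).

Bluefin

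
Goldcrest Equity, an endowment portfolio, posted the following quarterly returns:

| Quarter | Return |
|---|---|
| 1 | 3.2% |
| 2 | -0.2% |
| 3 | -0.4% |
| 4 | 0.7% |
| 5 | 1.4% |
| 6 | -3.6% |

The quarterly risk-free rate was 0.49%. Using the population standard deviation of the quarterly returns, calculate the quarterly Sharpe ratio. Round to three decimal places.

-0.148

Mean return r̄ = 1.10 / 6 = 0.1833%
Σ(r − r̄)² = (3.2 − 0.1833)² + (-0.2 − 0.1833)² + (-0.4 − 0.1833)² + … = 25.6483
population σ = √(25.6483 / 6) = √4.2747 = 2.0675%
Sharpe = (r̄ − rf) / σ = (0.1833 − 0.49) / 2.0675 = -0.3067 / 2.0675 = -0.1483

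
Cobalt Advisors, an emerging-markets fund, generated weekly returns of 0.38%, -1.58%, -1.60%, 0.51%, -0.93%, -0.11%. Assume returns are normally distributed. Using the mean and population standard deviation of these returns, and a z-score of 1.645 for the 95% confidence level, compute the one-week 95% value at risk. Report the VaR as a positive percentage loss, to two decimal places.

1.98

Mean return r̄ = -3.330 / 6 = -0.5550%
Σ(r − r̄)² = (0.38 − (-0.5550))² + (-1.58 − (-0.5550))² + … = 4.4898
population σ = √(4.4898 / 6) = √0.7483 = 0.8650%
VaR = −(r̄ − z·σ) = −(-0.5550 − 1.645 × 0.8650) = −(-1.9779) = 1.9779%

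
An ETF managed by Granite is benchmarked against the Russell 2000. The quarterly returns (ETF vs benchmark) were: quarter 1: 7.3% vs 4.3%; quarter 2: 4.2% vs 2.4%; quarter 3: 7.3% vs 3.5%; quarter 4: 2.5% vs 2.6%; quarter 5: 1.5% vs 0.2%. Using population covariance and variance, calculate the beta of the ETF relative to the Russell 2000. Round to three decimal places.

1.531

r̄p = 4.5600%,  r̄m = 2.6000%
Cov = Σ(rp − r̄p)(rm − r̄m) / 5 = 2.9080
Var(rm) = Σ(rm − r̄m)² / 5 = 1.9000
β = Cov / Var = 2.9080 / 1.9000 = 1.5305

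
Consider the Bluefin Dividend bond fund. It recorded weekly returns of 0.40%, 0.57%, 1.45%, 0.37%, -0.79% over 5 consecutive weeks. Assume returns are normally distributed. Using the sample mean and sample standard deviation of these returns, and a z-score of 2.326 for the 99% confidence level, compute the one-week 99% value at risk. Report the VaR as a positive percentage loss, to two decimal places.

Mean return r̄ = 2.000 / 5 = 0.4000%
Σ(r − r̄)² = (0.4 − 0.4000)² + (0.57 − 0.4000)² + (1.45 − 0.4000)² + … = 2.5484
σ = √[2.5484 / 4] = 0.7982%
VaR = −(r̄ − z·σ) = −(0.4000 − 2.326 × 0.7982) = −(-1.4566) = 1.4566%

1.46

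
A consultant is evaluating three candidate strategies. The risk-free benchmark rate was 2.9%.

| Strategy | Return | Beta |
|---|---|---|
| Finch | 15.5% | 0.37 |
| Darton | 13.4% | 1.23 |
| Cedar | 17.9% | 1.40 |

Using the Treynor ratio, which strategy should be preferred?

Finch: Treynor = (15.5% − 2.9%) / 0.37 = 34.054
Darton: Treynor = (13.4% − 2.9%) / 1.23 = 8.537
Cedar: Treynor = (17.9% − 2.9%) / 1.40 = 10.714
Highest: Finch (34.054).

Finch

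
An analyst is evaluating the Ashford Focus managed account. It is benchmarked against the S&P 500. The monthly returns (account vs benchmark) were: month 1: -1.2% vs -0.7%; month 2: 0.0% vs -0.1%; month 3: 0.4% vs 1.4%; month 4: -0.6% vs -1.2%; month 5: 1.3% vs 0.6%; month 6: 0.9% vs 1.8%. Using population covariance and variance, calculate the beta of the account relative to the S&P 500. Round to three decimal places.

r̄p = 0.1333%,  r̄m = 0.3000%
Cov = Σ(rp − r̄p)(rm − r̄m) / 6 = 0.7133
Var(rm) = Σ(rm − r̄m)² / 6 = 1.1600
β = Cov / Var = 0.7133 / 1.1600 = 0.6149

0.615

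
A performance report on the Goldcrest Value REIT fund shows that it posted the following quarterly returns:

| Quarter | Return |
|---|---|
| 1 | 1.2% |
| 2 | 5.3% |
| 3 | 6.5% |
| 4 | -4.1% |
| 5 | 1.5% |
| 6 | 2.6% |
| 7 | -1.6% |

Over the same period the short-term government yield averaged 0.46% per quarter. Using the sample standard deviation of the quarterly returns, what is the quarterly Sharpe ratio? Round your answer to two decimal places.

μ = (1.2 + 5.3 + 6.5 − 4.1 + 1.5 + 2.6 − 1.6) / 7 = 11.40 / 7 = 1.6286%
Sample std dev = √[81.5943 / 6] = 3.6877%
Sharpe = (μ − rf) / σ = (1.6286 − 0.46) / 3.6877 = 1.1686 / 3.6877 = 0.3169

0.32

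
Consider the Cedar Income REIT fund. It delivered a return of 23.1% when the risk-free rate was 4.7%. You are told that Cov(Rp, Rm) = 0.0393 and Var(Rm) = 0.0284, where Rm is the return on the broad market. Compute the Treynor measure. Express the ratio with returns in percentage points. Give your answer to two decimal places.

β = Cov / Var = 0.0393 / 0.0284 = 1.3838
Treynor = (Rp − Rf) / β = (23.1% − 4.7%) / 1.3838 = 18.40 / 1.3838 = 13.2967

13.30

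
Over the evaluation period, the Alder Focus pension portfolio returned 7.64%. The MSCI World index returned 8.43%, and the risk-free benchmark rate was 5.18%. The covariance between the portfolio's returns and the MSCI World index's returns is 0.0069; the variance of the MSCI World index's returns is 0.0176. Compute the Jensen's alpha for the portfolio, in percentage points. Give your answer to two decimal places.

1.19

β = Cov / Var = 0.0069 / 0.0176 = 0.3920
E[R] = Rf + β(Rm − Rf) = 5.18% + 0.3920 × (8.43% − 5.18%) = 6.4540%
α = Rp − E[R] = 7.64% − 6.4540% = 1.1860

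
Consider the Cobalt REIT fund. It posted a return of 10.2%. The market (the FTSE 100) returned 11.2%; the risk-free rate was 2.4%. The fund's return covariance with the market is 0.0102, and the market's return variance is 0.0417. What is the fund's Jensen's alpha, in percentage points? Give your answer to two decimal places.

β = Cov / Var = 0.0102 / 0.0417 = 0.2446
E[R] = Rf + β(Rm − Rf) = 2.4% + 0.2446 × (11.2% − 2.4%) = 4.5525%
α = Rp − E[R] = 10.2% − 4.5525% = 5.6475

5.65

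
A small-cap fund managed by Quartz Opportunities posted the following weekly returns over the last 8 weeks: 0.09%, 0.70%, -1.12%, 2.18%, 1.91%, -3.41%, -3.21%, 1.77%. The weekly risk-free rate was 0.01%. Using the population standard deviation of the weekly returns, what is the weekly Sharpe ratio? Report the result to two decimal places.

μ = (0.09 + 0.7 − 1.12 + 2.18 + 1.91 − 3.41 − 3.21 + 1.77) / 8 = -1.090 / 8 = -0.1363%
Population std dev = √[35.0696 / 8] = 2.0937%
Sharpe = (μ − rf) / σ = (-0.1363 − 0.01) / 2.0937 = -0.1463 / 2.0937 = -0.0699

-0.07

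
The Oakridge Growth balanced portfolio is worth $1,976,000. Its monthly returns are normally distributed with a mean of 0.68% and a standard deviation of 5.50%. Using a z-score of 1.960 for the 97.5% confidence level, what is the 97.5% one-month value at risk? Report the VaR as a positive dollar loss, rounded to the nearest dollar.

$199,576

Return at the 97.5% tail: μ − z·σ = 0.68% − 1.960 × 5.50% = 0.68 − 10.7800 = -10.1000%
VaR = −(-10.1000%) × $1,976,000 = 10.1000% × $1,976,000 = $199,576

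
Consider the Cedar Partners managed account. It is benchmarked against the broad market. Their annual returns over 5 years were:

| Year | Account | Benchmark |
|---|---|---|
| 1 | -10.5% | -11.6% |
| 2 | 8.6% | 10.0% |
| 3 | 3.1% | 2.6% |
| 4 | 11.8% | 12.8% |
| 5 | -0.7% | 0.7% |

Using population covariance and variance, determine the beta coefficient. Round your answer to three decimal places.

0.910

r̄p = 2.4600%,  r̄m = 2.9000%
Cov = Σ(rp − r̄p)(rm − r̄m) / 5 = 66.1480
Var(rm) = Σ(rm − r̄m)² / 5 = 72.7200
β = Cov / Var = 66.1480 / 72.7200 = 0.9096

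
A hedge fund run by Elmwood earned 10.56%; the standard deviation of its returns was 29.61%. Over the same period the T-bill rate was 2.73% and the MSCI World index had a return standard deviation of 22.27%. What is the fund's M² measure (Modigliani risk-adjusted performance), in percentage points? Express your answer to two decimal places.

8.62

Sharpe = (Rp − Rf) / σp = (10.56% − 2.73%) / 29.61% = 0.2644
M² = Rf + Sharpe × σm = 2.73% + 0.2644 × 22.27% = 8.6182%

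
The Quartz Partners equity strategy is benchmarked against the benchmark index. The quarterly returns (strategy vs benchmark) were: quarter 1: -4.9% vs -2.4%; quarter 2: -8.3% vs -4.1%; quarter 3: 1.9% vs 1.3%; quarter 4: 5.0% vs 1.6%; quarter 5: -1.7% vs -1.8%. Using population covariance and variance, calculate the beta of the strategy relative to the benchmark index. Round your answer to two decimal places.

r̄p = -1.6000%,  r̄m = -1.0800%
Cov = Σ(rp − r̄p)(rm − r̄m) / 5 = 10.1360
Var(rm) = Σ(rm − r̄m)² / 5 = 4.8456
β = Cov / Var = 10.1360 / 4.8456 = 2.0918

2.09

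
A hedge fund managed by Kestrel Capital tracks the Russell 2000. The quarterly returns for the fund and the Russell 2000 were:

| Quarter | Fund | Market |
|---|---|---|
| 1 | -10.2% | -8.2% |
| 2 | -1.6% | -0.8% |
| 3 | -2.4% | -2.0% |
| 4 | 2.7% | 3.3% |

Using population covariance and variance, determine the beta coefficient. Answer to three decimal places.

1.126

r̄p = -2.8750%,  r̄m = -1.9250%
Cov = Σ(rp − r̄p)(rm − r̄m) / 4 = 19.1231
Var(rm) = Σ(rm − r̄m)² / 4 = 16.9869
β = Cov / Var = 19.1231 / 16.9869 = 1.1258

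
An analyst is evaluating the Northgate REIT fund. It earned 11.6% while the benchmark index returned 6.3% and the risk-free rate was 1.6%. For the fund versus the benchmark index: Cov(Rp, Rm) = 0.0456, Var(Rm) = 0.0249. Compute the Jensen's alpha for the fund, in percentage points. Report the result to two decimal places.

β = Cov / Var = 0.0456 / 0.0249 = 1.8313
E[R] = Rf + β(Rm − Rf) = 1.6% + 1.8313 × (6.3% − 1.6%) = 10.2071%
α = Rp − E[R] = 11.6% − 10.2071% = 1.3929

1.39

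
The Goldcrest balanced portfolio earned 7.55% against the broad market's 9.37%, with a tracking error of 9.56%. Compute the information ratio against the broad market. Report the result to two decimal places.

-0.19

IR = (Rp − Rb) / TE = (7.55% − 9.37%) / 9.56% = -1.82% / 9.56% = -0.1904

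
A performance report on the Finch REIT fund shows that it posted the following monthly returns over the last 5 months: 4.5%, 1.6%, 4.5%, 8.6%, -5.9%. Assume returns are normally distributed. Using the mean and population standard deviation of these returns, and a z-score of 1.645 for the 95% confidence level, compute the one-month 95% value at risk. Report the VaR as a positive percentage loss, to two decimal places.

Mean return r̄ = 13.30 / 5 = 2.6600%
Population std dev = √[116.4520 / 5] = 4.8260%
VaR = −(r̄ − z·σ) = −(2.6600 − 1.645 × 4.8260) = −(-5.2788) = 5.2788%

5.28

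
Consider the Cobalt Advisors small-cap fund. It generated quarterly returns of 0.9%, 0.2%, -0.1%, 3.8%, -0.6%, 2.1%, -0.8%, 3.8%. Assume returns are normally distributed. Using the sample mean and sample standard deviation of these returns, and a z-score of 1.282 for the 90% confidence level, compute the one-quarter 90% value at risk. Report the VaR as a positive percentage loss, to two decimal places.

1.23

Mean return μ = 9.30 / 8 = 1.1625%
Sample std dev = √[24.3388 / 7] = 1.8647%
VaR = −(μ − z·σ) = −(1.1625 − 1.282 × 1.8647) = −(-1.2280) = 1.2280%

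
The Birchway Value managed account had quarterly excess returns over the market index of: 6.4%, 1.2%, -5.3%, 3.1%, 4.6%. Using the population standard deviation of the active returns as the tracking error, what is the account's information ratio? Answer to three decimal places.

0.496

μ = (6.4 + 1.2 − 5.3 + 3.1 + 4.6) / 5 = 2.0000%
Σ(r − μ)² = 81.2600; population σ = √(81.2600/5) = 4.0314%
IR = μ / tracking error = 2.0000 / 4.0314 = 0.4961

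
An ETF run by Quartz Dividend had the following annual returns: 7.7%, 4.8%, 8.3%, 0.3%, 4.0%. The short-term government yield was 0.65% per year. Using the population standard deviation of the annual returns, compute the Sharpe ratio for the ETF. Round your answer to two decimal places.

Mean return μ = 25.10 / 5 = 5.0200%
Population std dev = √[41.3080 / 5] = 2.8743%
Sharpe = (μ − rf) / σ = (5.0200 − 0.65) / 2.8743 = 4.3700 / 2.8743 = 1.5204

1.52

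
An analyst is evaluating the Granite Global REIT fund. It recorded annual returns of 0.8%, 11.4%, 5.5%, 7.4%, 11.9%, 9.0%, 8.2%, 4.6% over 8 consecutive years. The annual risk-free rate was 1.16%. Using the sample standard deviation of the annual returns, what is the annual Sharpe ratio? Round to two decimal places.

μ = (0.8 + 11.4 + 5.5 + 7.4 + 11.9 + 9 + 8.2 + 4.6) / 8 = 58.80 / 8 = 7.3500%
Σ(r − μ)² = (0.8 − 7.3500)² + (11.4 − 7.3500)² + (5.5 − 7.3500)² + … = 94.4400
sample σ = √(94.4400 / 7) = √13.4914 = 3.6731%
Sharpe = (μ − rf) / σ = (7.3500 − 1.16) / 3.6731 = 6.1900 / 3.6731 = 1.6852

1.69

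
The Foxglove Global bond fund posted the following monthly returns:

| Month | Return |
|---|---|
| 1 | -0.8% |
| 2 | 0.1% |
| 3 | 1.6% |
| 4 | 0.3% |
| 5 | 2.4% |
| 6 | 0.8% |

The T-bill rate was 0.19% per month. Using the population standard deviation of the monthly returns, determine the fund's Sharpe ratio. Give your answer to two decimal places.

μ = (-0.8 + 0.1 + 1.6 + 0.3 + 2.4 + 0.8) / 6 = 4.40 / 6 = 0.7333%
Σ(r − μ)² = (-0.8 − 0.7333)² + (0.1 − 0.7333)² + … = 6.4733
σ = √[6.4733 / 6] = 1.0387%
Sharpe = (μ − rf) / σ = (0.7333 − 0.19) / 1.0387 = 0.5433 / 1.0387 = 0.5231

0.52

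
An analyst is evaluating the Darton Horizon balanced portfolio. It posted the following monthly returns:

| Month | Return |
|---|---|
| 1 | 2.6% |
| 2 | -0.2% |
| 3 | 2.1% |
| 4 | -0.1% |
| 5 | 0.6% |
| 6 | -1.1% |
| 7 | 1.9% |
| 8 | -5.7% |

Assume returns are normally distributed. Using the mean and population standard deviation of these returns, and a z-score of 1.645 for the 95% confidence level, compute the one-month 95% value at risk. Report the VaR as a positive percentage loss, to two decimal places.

r̄ = (2.6 − 0.2 + 2.1 − 0.1 + 0.6 − 1.1 + 1.9 − 5.7) / 8 = 0.0125%
Population σ = √[Σ(r − r̄)² / 8] = √[48.8888 / 8] = √6.1111 = 2.4721%
VaR = −(r̄ − z·σ) = −(0.0125 − 1.645 × 2.4721) = −(-4.0541) = 4.0541%

4.05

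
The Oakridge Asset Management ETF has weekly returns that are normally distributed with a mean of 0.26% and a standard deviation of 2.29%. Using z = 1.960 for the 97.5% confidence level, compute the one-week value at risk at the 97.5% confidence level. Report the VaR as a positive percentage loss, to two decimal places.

4.23

VaR (as % loss) = −(μ − z·σ) = −(0.26% − 1.960 × 2.29%) = −(-4.2284%) = 4.2284%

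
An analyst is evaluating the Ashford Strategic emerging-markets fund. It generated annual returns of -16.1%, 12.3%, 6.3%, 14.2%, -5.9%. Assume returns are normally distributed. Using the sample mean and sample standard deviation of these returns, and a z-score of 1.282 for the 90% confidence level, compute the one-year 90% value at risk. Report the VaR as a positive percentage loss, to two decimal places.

14.35

μ = (-16.1 + 12.3 + 6.3 + 14.2 − 5.9) / 5 = 10.80 / 5 = 2.1600%
Σ(r − μ)² = 663.3120; sample σ = √(663.3120/4) = 12.8774%
VaR = −(μ − z·σ) = −(2.1600 − 1.282 × 12.8774) = −(-14.3488) = 14.3488%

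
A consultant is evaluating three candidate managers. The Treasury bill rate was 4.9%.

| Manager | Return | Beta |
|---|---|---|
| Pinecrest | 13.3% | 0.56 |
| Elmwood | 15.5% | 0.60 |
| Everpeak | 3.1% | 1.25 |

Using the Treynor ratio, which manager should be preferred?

Pinecrest: Treynor = (13.3% − 4.9%) / 0.56 = 15.000
Elmwood: Treynor = (15.5% − 4.9%) / 0.60 = 17.667
Everpeak: Treynor = (3.1% − 4.9%) / 1.25 = -1.440
Highest: Elmwood (17.667).

Elmwood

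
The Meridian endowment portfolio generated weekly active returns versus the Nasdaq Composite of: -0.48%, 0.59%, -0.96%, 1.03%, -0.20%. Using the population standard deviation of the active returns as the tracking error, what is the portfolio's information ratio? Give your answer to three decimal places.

μ = (-0.48 + 0.59 − 0.96 + 1.03 − 0.2) / 5 = -0.020 / 5 = -0.0040%
Population std dev = √[2.6009 / 5] = 0.7212%
IR = μ / tracking error = -0.0040 / 0.7212 = -0.0055

-0.006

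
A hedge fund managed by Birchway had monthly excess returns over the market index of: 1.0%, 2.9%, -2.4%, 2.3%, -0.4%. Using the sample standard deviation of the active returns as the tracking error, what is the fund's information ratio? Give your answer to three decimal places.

Mean return r̄ = 3.40 / 5 = 0.6800%
Σ(r − r̄)² = (1 − 0.6800)² + (2.9 − 0.6800)² + … = 18.3080
σ = √[18.3080 / 4] = 2.1394%
IR = r̄ / tracking error = 0.6800 / 2.1394 = 0.3178

0.318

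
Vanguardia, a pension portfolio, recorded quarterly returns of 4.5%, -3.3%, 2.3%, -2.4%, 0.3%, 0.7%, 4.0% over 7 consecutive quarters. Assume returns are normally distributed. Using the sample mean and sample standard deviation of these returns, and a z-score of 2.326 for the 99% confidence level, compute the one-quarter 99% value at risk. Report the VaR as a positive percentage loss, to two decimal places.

6.07

μ = (4.5 − 3.3 + 2.3 − 2.4 + 0.3 + 0.7 + 4) / 7 = 0.8714%
Σ(r − μ)² = (4.5 − 0.8714)² + (-3.3 − 0.8714)² + (2.3 − 0.8714)² + … = 53.4543
sample σ = √(53.4543 / 6) = √8.9091 = 2.9848%
VaR = −(μ − z·σ) = −(0.8714 − 2.326 × 2.9848) = −(-6.0712) = 6.0712%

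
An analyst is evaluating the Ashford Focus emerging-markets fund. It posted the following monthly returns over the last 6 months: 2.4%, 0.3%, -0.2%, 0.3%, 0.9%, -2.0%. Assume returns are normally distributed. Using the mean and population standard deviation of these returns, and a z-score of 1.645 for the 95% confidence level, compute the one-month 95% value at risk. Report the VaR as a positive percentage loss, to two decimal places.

1.87

r̄ = (2.4 + 0.3 − 0.2 + 0.3 + 0.9 − 2) / 6 = 0.2833%
Σ(r − r̄)² = (2.4 − 0.2833)² + (0.3 − 0.2833)² + … = 10.3083
population σ = √(10.3083 / 6) = √1.7181 = 1.3108%
VaR = −(r̄ − z·σ) = −(0.2833 − 1.645 × 1.3108) = −(-1.8730) = 1.8730%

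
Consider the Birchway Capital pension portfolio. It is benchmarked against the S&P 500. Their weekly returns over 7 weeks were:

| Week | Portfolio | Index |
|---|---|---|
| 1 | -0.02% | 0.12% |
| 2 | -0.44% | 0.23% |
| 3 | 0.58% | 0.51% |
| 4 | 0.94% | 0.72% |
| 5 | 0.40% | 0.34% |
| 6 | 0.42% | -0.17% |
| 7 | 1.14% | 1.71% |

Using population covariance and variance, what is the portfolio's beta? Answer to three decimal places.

0.631

r̄p = 0.4314%,  r̄m = 0.4943%
Cov = Σ(rp − r̄p)(rm − r̄m) / 7 = 0.1986
Var(rm) = Σ(rm − r̄m)² / 7 = 0.3149
β = Cov / Var = 0.1986 / 0.3149 = 0.6307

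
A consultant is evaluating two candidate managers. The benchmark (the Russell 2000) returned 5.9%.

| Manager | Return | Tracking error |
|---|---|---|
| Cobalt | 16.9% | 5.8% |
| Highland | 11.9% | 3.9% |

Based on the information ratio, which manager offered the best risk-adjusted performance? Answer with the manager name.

Cobalt: IR = (16.9% − 5.9%) / 5.8% = 1.897
Highland: IR = (11.9% − 5.9%) / 3.9% = 1.538
Highest: Cobalt (1.897).

Cobalt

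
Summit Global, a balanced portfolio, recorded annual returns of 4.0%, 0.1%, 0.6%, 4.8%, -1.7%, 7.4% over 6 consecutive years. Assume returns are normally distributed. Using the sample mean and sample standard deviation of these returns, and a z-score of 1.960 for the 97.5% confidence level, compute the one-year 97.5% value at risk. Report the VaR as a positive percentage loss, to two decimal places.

μ = (4 + 0.1 + 0.6 + 4.8 − 1.7 + 7.4) / 6 = 15.20 / 6 = 2.5333%
Σ(r − μ)² = 58.5533; sample σ = √(58.5533/5) = 3.4221%
VaR = −(μ − z·σ) = −(2.5333 − 1.960 × 3.4221) = −(-4.1740) = 4.1740%

4.17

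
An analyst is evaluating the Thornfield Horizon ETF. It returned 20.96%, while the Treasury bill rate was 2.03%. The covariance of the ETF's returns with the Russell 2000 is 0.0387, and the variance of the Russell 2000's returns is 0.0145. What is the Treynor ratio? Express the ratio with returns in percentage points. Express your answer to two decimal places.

7.09

β = Cov / Var = 0.0387 / 0.0145 = 2.6690
Treynor = (Rp − Rf) / β = (20.96% − 2.03%) / 2.6690 = 18.93 / 2.6690 = 7.0925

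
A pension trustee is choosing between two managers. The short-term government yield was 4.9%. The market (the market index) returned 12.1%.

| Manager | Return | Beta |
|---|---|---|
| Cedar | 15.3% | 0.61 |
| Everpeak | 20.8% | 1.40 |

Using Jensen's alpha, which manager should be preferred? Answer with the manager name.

Cedar

Cedar: α = 15.3% − [4.9% + 0.61 × (12.1% − 4.9%)] = 6.008
Everpeak: α = 20.8% − [4.9% + 1.40 × (12.1% − 4.9%)] = 5.820
Highest: Cedar (6.008).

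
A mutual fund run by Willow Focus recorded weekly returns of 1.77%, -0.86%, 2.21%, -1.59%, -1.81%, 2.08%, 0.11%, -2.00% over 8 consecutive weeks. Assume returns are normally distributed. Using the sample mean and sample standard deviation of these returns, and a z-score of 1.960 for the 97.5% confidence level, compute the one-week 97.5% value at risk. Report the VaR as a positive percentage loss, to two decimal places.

r̄ = (1.77 − 0.86 + 2.21 − 1.59 − 1.81 + 2.08 + 0.11 − 2) / 8 = -0.0113%
Σ(r − r̄)² = (1.77 − (-0.0113))² + (-0.86 − (-0.0113))² + (2.21 − (-0.0113))² + … = 22.8983
σ = √[22.8983 / 7] = 1.8086%
VaR = −(r̄ − z·σ) = −(-0.0113 − 1.960 × 1.8086) = −(-3.5562) = 3.5562%

3.56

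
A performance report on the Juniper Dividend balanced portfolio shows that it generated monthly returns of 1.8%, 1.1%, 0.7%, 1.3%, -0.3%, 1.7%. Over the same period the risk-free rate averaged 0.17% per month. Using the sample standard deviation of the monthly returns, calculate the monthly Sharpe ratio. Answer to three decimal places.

Mean return r̄ = 6.30 / 6 = 1.0500%
Σ(r − r̄)² = (1.8 − 1.0500)² + (1.1 − 1.0500)² + … = 2.9950
sample σ = √(2.9950 / 5) = √0.5990 = 0.7740%
Sharpe = (r̄ − rf) / σ = (1.0500 − 0.17) / 0.7740 = 0.8800 / 0.7740 = 1.1370

1.137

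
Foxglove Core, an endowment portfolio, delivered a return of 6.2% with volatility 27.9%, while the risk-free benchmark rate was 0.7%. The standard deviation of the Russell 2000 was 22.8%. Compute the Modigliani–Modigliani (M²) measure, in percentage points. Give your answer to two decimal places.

Sharpe = (Rp − Rf) / σp = (6.2% − 0.7%) / 27.9% = 0.1971
M² = Rf + Sharpe × σm = 0.7% + 0.1971 × 22.8% = 5.1939%

5.19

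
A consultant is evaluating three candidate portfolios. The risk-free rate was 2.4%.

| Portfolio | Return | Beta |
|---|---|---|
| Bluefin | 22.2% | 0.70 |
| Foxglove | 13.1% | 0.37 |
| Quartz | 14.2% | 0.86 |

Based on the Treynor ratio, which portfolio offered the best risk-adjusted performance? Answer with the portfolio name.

Bluefin: Treynor = (22.2% − 2.4%) / 0.70 = 28.286
Foxglove: Treynor = (13.1% − 2.4%) / 0.37 = 28.919
Quartz: Treynor = (14.2% − 2.4%) / 0.86 = 13.721
Highest: Foxglove (28.919).

Foxglove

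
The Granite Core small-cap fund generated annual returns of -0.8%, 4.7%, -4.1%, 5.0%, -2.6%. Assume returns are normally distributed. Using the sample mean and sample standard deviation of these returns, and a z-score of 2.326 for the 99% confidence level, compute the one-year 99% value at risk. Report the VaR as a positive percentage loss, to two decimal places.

9.31

Mean return r̄ = 2.20 / 5 = 0.4400%
Σ(r − r̄)² = 70.3320; sample σ = √(70.3320/4) = 4.1932%
VaR = −(r̄ − z·σ) = −(0.4400 − 2.326 × 4.1932) = −(-9.3134) = 9.3134%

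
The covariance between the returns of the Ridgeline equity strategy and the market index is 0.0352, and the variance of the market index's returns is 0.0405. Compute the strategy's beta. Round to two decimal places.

0.87

β = Cov(Rp, Rm) / Var(Rm) = 0.0352 / 0.0405 = 0.8691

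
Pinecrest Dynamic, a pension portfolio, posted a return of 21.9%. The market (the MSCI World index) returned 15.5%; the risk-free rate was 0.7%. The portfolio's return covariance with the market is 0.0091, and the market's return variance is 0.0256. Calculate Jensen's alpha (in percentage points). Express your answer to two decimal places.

15.94

β = Cov / Var = 0.0091 / 0.0256 = 0.3555
E[R] = Rf + β(Rm − Rf) = 0.7% + 0.3555 × (15.5% − 0.7%) = 5.9614%
α = Rp − E[R] = 21.9% − 5.9614% = 15.9386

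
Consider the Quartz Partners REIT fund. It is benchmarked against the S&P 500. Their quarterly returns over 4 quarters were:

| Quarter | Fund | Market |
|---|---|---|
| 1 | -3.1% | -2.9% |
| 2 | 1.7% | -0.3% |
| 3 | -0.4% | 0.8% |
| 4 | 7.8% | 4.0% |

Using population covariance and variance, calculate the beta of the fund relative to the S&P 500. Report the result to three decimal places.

r̄p = 1.5000%,  r̄m = 0.4000%
Cov = Σ(rp − r̄p)(rm − r̄m) / 4 = 9.2400
Var(rm) = Σ(rm − r̄m)² / 4 = 6.1250
β = Cov / Var = 9.2400 / 6.1250 = 1.5086

1.509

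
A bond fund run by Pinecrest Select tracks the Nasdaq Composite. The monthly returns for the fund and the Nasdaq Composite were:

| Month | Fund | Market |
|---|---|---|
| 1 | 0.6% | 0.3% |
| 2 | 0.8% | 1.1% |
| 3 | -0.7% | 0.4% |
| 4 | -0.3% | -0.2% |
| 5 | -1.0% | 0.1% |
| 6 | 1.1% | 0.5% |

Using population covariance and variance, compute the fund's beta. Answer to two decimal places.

r̄p = 0.0833%,  r̄m = 0.3667%
Cov = Σ(rp − r̄p)(rm − r̄m) / 6 = 0.1844
Var(rm) = Σ(rm − r̄m)² / 6 = 0.1589
β = Cov / Var = 0.1844 / 0.1589 = 1.1605

1.16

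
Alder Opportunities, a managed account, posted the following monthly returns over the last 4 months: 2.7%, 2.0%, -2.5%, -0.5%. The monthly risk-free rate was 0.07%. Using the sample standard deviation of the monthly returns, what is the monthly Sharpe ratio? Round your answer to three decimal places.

Mean return μ = 1.70 / 4 = 0.4250%
Sample std dev = √[17.0675 / 3] = 2.3852%
Sharpe = (μ − rf) / σ = (0.4250 − 0.07) / 2.3852 = 0.3550 / 2.3852 = 0.1488

0.149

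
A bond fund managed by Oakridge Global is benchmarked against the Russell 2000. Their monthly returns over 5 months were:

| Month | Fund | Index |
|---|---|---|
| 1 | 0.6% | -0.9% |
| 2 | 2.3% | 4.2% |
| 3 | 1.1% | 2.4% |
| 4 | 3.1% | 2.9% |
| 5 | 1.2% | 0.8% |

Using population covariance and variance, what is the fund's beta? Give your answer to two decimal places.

0.39

r̄p = 1.6600%,  r̄m = 1.8800%
Cov = Σ(rp − r̄p)(rm − r̄m) / 5 = 1.2212
Var(rm) = Σ(rm − r̄m)² / 5 = 3.1176
β = Cov / Var = 1.2212 / 3.1176 = 0.3917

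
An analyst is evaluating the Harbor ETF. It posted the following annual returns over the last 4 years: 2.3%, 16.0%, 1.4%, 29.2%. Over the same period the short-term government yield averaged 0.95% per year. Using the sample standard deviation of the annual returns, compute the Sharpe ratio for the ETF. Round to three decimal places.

0.858

Mean return r̄ = 48.90 / 4 = 12.2250%
Sample σ = √[Σ(r − r̄)² / 3] = √[518.0875 / 3] = √172.6958 = 13.1414%
Sharpe = (r̄ − rf) / σ = (12.2250 − 0.95) / 13.1414 = 11.2750 / 13.1414 = 0.8580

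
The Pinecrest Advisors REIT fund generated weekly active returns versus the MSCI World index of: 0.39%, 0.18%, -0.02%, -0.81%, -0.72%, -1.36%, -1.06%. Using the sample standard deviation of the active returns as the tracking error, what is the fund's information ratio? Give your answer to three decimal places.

Mean return μ = -3.400 / 7 = -0.4857%
Σ(r − μ)² = (0.39 − (-0.4857))² + (0.18 − (-0.4857))² + (-0.02 − (-0.4857))² + … = 2.6812
sample σ = √(2.6812 / 6) = √0.4469 = 0.6685%
IR = μ / tracking error = -0.4857 / 0.6685 = -0.7266

-0.727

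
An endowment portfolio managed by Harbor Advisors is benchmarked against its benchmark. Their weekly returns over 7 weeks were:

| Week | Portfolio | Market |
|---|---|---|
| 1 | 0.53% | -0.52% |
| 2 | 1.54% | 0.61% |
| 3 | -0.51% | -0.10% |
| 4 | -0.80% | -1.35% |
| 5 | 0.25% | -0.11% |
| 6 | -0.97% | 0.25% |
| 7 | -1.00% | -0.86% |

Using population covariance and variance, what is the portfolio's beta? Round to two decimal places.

0.79

r̄p = -0.1371%,  r̄m = -0.2971%
Cov = Σ(rp − r̄p)(rm − r̄m) / 7 = 0.2999
Var(rm) = Σ(rm − r̄m)² / 7 = 0.3816
β = Cov / Var = 0.2999 / 0.3816 = 0.7859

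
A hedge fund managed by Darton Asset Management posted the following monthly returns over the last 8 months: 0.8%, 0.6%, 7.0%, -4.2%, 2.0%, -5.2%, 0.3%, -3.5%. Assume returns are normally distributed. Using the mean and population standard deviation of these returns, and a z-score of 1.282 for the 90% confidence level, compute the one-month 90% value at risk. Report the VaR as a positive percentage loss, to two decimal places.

5.04

Mean return r̄ = -2.20 / 8 = -0.2750%
Population std dev = √[110.4150 / 8] = 3.7151%
VaR = −(r̄ − z·σ) = −(-0.2750 − 1.282 × 3.7151) = −(-5.0378) = 5.0378%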